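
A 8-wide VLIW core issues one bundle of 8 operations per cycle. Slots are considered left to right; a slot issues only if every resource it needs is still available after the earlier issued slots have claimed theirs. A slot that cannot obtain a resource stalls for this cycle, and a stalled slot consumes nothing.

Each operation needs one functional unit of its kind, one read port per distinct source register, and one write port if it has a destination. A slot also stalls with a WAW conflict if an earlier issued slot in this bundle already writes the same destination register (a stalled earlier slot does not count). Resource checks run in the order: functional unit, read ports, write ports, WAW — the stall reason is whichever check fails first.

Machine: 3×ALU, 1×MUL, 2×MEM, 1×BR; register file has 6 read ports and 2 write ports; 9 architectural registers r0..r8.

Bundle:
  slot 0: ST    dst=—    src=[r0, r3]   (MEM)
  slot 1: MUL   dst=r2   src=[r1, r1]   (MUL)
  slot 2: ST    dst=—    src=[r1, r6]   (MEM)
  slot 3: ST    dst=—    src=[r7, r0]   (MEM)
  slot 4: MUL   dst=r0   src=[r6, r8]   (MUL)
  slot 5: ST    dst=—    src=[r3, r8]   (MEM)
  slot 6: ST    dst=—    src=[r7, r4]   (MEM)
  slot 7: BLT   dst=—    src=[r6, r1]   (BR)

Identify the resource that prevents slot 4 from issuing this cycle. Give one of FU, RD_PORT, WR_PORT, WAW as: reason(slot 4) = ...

reason(slot 4) = FU

  0. MEM ⇒ go  {3A/1Mu/1Ld/1B | 4r 2w}
  1. MUL→r2 ⇒ go  {3A/0Mu/1Ld/1B | 3r 1w}
  2. MEM ⇒ go  {3A/0Mu/0Ld/1B | 1r 1w}
  3. MEM ⇒ no(FU)  {3A/0Mu/0Ld/1B | 1r 1w}
  4. MUL→r0 ⇒ no(FU)  {3A/0Mu/0Ld/1B | 1r 1w}
  5. MEM ⇒ no(FU)  {3A/0Mu/0Ld/1B | 1r 1w}
  6. MEM ⇒ no(FU)  {3A/0Mu/0Ld/1B | 1r 1w}
  7. BR ⇒ no(RD_PORT)  {3A/0Mu/0Ld/1B | 1r 1w}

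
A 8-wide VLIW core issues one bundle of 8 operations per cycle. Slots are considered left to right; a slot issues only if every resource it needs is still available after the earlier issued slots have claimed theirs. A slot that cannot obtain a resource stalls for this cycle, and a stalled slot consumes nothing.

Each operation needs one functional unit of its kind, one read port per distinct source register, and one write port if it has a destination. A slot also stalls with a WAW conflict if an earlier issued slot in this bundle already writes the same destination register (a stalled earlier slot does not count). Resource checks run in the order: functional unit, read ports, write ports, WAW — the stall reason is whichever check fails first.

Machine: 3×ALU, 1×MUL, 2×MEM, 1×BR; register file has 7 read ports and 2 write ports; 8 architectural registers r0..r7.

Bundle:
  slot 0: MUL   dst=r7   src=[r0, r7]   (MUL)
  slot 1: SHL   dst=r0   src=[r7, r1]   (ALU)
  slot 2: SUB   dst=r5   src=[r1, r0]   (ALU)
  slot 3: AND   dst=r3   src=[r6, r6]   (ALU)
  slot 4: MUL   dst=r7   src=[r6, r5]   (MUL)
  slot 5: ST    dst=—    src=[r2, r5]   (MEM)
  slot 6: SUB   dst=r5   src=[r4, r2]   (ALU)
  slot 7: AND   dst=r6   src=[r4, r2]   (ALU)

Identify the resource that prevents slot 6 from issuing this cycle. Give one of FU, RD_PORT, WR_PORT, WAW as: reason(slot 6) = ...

reason(slot 6) = RD_PORT

(0) want 1×MUL +2rd +1wr — yes → AL3|MU0|ME2|BR1|rd5|wr1
(1) want 1×ALU +2rd +1wr — yes → AL2|MU0|ME2|BR1|rd3|wr0
(2) want 1×ALU +2rd +1wr — WR_PORT → AL2|MU0|ME2|BR1|rd3|wr0
(3) want 1×ALU +1rd +1wr — WR_PORT → AL2|MU0|ME2|BR1|rd3|wr0
(4) want 1×MUL +2rd +1wr — FU → AL2|MU0|ME2|BR1|rd3|wr0
(5) want 1×MEM +2rd +0wr — yes → AL2|MU0|ME1|BR1|rd1|wr0
(6) want 1×ALU +2rd +1wr — RD_PORT → AL2|MU0|ME1|BR1|rd1|wr0
(7) want 1×ALU +2rd +1wr — RD_PORT → AL2|MU0|ME1|BR1|rd1|wr0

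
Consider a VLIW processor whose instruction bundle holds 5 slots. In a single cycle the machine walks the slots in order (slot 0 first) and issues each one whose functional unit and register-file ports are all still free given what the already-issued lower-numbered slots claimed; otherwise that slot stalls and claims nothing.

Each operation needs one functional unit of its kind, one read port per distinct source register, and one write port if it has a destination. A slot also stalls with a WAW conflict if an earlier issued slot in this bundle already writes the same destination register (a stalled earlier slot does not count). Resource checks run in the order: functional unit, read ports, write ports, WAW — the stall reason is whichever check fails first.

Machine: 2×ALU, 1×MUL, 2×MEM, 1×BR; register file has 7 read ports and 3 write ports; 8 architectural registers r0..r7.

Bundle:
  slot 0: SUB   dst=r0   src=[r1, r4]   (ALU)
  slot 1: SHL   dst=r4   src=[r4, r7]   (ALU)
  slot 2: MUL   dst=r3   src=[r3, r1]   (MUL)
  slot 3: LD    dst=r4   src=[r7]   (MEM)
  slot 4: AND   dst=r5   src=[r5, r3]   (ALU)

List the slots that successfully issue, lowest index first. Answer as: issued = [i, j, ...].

issued = [0, 1, 2]

(0) want 1×ALU +2rd +1wr — yes → AL1|MU1|ME2|BR1|rd5|wr2
(1) want 1×ALU +2rd +1wr — yes → AL0|MU1|ME2|BR1|rd3|wr1
(2) want 1×MUL +2rd +1wr — yes → AL0|MU0|ME2|BR1|rd1|wr0
(3) want 1×MEM +1rd +1wr — WR_PORT → AL0|MU0|ME2|BR1|rd1|wr0
(4) want 1×ALU +2rd +1wr — FU → AL0|MU0|ME2|BR1|rd1|wr0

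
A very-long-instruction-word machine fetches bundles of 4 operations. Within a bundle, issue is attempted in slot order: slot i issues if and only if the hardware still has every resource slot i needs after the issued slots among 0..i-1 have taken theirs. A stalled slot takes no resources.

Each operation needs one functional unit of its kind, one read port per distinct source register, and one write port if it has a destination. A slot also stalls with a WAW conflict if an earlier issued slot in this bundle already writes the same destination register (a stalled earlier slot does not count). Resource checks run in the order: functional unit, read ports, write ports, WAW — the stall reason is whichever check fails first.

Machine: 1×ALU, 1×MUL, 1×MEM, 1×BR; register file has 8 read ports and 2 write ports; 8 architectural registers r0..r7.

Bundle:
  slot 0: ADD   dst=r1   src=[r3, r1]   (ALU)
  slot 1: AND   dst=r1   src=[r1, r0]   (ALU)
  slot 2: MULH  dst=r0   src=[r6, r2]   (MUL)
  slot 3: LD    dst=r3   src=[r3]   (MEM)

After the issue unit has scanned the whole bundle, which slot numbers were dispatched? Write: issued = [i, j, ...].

issued = [0, 2]

[0] ALU needs rd=2 wr=1: ok; after: ALU=0 MUL=1 MEM=1 BR=1, R=6, W=1
[1] ALU needs rd=2 wr=1: FU; after: ALU=0 MUL=1 MEM=1 BR=1, R=6, W=1
[2] MUL needs rd=2 wr=1: ok; after: ALU=0 MUL=0 MEM=1 BR=1, R=4, W=0
[3] MEM needs rd=1 wr=1: WR_PORT; after: ALU=0 MUL=0 MEM=1 BR=1, R=4, W=0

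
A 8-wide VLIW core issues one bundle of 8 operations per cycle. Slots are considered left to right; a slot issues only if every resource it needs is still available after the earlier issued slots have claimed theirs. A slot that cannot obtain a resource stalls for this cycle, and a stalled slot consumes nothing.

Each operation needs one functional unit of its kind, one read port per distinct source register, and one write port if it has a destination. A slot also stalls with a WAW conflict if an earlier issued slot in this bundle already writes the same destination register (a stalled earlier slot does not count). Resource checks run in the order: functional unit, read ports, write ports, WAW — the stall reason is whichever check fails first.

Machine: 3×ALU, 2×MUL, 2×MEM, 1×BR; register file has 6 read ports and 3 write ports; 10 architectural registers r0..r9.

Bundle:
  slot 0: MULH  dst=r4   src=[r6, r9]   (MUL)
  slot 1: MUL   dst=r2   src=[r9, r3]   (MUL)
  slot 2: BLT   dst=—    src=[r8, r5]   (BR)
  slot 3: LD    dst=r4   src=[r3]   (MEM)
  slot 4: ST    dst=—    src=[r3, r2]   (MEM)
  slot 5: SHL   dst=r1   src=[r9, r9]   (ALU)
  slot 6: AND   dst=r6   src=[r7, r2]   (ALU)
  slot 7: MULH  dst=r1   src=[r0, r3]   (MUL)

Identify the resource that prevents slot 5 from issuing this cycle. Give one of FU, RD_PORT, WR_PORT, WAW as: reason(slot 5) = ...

reason(slot 5) = RD_PORT

slot 0 (MUL): ISSUE — free A3,Mu1,Ld2,B1 rp4 wp2
slot 1 (MUL): ISSUE — free A3,Mu0,Ld2,B1 rp2 wp1
slot 2 (BR): ISSUE — free A3,Mu0,Ld2,B0 rp0 wp1
slot 3 (MEM): stall RD_PORT — free A3,Mu0,Ld2,B0 rp0 wp1
slot 4 (MEM): stall RD_PORT — free A3,Mu0,Ld2,B0 rp0 wp1
slot 5 (ALU): stall RD_PORT — free A3,Mu0,Ld2,B0 rp0 wp1
slot 6 (ALU): stall RD_PORT — free A3,Mu0,Ld2,B0 rp0 wp1
slot 7 (MUL): stall FU — free A3,Mu0,Ld2,B0 rp0 wp1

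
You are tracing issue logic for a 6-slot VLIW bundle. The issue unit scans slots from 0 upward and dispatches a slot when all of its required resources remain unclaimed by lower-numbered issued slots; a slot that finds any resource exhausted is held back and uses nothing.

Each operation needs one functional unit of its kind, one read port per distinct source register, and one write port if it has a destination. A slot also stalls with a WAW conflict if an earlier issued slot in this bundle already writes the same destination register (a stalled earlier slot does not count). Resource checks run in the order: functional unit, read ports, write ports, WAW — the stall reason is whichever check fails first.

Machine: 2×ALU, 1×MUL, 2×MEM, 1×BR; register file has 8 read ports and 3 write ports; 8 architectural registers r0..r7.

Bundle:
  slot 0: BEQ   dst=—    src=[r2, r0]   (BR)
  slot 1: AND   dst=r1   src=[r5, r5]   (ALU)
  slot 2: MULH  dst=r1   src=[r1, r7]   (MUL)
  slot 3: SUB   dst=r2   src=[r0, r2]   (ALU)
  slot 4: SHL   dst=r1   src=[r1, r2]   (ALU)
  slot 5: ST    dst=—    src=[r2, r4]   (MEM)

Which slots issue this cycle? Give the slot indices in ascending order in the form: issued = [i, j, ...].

[0] BR needs rd=2 wr=0: ok; after: ALU=2 MUL=1 MEM=2 BR=0, R=6, W=3
[1] ALU needs rd=1 wr=1: ok; after: ALU=1 MUL=1 MEM=2 BR=0, R=5, W=2
[2] MUL needs rd=2 wr=1: WAW; after: ALU=1 MUL=1 MEM=2 BR=0, R=5, W=2
[3] ALU needs rd=2 wr=1: ok; after: ALU=0 MUL=1 MEM=2 BR=0, R=3, W=1
[4] ALU needs rd=2 wr=1: FU; after: ALU=0 MUL=1 MEM=2 BR=0, R=3, W=1
[5] MEM needs rd=2 wr=0: ok; after: ALU=0 MUL=1 MEM=1 BR=0, R=1, W=1

issued = [0, 1, 3, 5]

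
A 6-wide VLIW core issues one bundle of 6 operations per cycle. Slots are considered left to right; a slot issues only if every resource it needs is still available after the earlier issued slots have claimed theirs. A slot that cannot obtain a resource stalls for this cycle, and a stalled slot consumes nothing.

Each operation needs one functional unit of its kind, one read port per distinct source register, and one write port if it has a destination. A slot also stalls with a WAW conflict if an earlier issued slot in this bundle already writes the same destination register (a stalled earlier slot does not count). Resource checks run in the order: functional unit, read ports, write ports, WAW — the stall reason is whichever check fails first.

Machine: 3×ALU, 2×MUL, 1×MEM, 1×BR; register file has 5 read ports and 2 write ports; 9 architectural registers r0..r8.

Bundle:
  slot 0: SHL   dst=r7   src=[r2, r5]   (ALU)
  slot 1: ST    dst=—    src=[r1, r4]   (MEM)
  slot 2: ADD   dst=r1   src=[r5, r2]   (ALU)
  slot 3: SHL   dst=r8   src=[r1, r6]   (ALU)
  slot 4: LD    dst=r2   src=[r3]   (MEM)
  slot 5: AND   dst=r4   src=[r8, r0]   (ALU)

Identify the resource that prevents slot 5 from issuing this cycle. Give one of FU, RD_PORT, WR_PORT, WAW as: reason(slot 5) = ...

reason(slot 5) = RD_PORT

[0] ALU needs rd=2 wr=1: ok; after: ALU=2 MUL=2 MEM=1 BR=1, R=3, W=1
[1] MEM needs rd=2 wr=0: ok; after: ALU=2 MUL=2 MEM=0 BR=1, R=1, W=1
[2] ALU needs rd=2 wr=1: RD_PORT; after: ALU=2 MUL=2 MEM=0 BR=1, R=1, W=1
[3] ALU needs rd=2 wr=1: RD_PORT; after: ALU=2 MUL=2 MEM=0 BR=1, R=1, W=1
[4] MEM needs rd=1 wr=1: FU; after: ALU=2 MUL=2 MEM=0 BR=1, R=1, W=1
[5] ALU needs rd=2 wr=1: RD_PORT; after: ALU=2 MUL=2 MEM=0 BR=1, R=1, W=1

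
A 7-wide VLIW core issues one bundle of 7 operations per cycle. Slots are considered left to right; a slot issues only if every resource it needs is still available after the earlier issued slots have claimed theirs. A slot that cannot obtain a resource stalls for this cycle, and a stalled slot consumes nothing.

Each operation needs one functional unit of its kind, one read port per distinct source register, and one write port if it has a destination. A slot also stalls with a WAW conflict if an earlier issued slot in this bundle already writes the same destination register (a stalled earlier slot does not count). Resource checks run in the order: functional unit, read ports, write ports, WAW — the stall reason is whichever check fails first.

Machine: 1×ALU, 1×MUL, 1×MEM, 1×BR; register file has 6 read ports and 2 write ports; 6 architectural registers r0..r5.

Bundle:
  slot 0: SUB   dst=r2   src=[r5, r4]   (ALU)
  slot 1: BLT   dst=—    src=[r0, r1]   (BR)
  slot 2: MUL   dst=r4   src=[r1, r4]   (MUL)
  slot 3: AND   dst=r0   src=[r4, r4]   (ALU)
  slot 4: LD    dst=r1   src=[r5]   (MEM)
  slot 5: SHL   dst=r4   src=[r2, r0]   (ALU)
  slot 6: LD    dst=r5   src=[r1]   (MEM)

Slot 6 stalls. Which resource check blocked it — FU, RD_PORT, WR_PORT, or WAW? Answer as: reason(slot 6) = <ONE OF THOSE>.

reason(slot 6) = RD_PORT

[0] ALU needs rd=2 wr=1: ok; after: ALU=0 MUL=1 MEM=1 BR=1, R=4, W=1
[1] BR needs rd=2 wr=0: ok; after: ALU=0 MUL=1 MEM=1 BR=0, R=2, W=1
[2] MUL needs rd=2 wr=1: ok; after: ALU=0 MUL=0 MEM=1 BR=0, R=0, W=0
[3] ALU needs rd=1 wr=1: FU; after: ALU=0 MUL=0 MEM=1 BR=0, R=0, W=0
[4] MEM needs rd=1 wr=1: RD_PORT; after: ALU=0 MUL=0 MEM=1 BR=0, R=0, W=0
[5] ALU needs rd=2 wr=1: FU; after: ALU=0 MUL=0 MEM=1 BR=0, R=0, W=0
[6] MEM needs rd=1 wr=1: RD_PORT; after: ALU=0 MUL=0 MEM=1 BR=0, R=0, W=0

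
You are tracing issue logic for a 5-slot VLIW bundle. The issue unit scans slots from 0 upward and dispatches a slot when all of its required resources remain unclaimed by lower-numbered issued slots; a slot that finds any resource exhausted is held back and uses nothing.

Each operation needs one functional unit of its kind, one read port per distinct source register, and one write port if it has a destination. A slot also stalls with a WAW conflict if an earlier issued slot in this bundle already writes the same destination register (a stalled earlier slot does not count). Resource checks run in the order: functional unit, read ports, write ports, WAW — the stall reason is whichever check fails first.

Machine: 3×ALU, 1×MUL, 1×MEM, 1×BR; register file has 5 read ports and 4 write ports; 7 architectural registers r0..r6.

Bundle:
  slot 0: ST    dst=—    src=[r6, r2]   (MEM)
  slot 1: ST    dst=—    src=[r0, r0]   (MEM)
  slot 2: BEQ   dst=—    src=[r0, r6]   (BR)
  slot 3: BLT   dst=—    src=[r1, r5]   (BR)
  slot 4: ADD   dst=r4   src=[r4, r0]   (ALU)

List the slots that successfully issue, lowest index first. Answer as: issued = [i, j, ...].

  0. MEM ⇒ go  {3A/1Mu/0Ld/1B | 3r 4w}
  1. MEM ⇒ no(FU)  {3A/1Mu/0Ld/1B | 3r 4w}
  2. BR ⇒ go  {3A/1Mu/0Ld/0B | 1r 4w}
  3. BR ⇒ no(FU)  {3A/1Mu/0Ld/0B | 1r 4w}
  4. ALU→r4 ⇒ no(RD_PORT)  {3A/1Mu/0Ld/0B | 1r 4w}

issued = [0, 2]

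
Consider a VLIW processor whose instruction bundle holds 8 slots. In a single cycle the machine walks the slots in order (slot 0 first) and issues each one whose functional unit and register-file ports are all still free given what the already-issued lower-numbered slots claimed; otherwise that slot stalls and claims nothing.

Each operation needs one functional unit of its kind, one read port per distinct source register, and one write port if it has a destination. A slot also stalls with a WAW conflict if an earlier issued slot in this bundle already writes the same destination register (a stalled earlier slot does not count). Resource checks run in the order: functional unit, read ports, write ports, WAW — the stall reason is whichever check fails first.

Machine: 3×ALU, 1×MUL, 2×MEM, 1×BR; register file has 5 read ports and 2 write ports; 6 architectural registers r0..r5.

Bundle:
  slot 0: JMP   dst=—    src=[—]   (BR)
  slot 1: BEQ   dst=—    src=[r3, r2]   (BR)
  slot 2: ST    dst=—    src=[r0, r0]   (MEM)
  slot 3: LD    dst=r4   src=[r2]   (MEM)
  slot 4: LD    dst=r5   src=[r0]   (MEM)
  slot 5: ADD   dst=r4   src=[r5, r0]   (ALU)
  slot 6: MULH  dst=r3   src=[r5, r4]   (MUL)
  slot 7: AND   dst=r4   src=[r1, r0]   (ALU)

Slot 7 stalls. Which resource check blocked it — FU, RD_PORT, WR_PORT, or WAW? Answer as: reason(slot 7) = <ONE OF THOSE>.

reason(slot 7) = RD_PORT

slot 0 (BR): ISSUE — free A3,Mu1,Ld2,B0 rp5 wp2
slot 1 (BR): stall FU — free A3,Mu1,Ld2,B0 rp5 wp2
slot 2 (MEM): ISSUE — free A3,Mu1,Ld1,B0 rp4 wp2
slot 3 (MEM): ISSUE — free A3,Mu1,Ld0,B0 rp3 wp1
slot 4 (MEM): stall FU — free A3,Mu1,Ld0,B0 rp3 wp1
slot 5 (ALU): stall WAW — free A3,Mu1,Ld0,B0 rp3 wp1
slot 6 (MUL): ISSUE — free A3,Mu0,Ld0,B0 rp1 wp0
slot 7 (ALU): stall RD_PORT — free A3,Mu0,Ld0,B0 rp1 wp0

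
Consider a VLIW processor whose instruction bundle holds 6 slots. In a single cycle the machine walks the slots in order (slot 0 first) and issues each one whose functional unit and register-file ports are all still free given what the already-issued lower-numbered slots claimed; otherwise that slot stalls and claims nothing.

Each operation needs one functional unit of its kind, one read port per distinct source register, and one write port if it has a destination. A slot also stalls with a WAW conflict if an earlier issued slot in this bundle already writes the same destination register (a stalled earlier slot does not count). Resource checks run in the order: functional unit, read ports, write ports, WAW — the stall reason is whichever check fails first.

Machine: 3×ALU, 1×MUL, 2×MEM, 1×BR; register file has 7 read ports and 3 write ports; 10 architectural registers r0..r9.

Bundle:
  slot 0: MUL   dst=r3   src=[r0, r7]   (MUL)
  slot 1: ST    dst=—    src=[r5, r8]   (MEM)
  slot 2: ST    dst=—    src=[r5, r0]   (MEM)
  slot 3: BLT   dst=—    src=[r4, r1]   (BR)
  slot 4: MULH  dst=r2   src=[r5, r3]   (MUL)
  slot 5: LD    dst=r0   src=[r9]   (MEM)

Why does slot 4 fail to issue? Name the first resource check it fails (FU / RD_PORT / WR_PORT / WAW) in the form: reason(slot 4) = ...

reason(slot 4) = FU

[0] MUL needs rd=2 wr=1: ok; after: ALU=3 MUL=0 MEM=2 BR=1, R=5, W=2
[1] MEM needs rd=2 wr=0: ok; after: ALU=3 MUL=0 MEM=1 BR=1, R=3, W=2
[2] MEM needs rd=2 wr=0: ok; after: ALU=3 MUL=0 MEM=0 BR=1, R=1, W=2
[3] BR needs rd=2 wr=0: RD_PORT; after: ALU=3 MUL=0 MEM=0 BR=1, R=1, W=2
[4] MUL needs rd=2 wr=1: FU; after: ALU=3 MUL=0 MEM=0 BR=1, R=1, W=2
[5] MEM needs rd=1 wr=1: FU; after: ALU=3 MUL=0 MEM=0 BR=1, R=1, W=2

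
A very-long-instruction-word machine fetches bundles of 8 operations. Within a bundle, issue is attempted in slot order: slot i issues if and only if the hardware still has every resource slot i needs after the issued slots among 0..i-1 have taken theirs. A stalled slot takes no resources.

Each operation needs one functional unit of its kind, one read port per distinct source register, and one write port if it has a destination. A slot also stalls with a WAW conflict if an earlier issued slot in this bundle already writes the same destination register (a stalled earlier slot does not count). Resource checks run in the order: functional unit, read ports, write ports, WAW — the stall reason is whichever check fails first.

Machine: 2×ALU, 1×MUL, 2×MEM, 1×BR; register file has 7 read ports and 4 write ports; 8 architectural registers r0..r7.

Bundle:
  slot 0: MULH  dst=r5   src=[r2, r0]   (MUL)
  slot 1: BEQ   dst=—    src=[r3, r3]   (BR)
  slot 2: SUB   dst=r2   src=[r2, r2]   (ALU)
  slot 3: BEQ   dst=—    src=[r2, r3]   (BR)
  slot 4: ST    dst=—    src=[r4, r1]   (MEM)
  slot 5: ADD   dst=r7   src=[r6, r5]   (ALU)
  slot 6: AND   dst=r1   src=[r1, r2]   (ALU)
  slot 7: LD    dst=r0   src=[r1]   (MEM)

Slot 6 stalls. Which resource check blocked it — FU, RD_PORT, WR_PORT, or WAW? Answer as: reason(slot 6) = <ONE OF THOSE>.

reason(slot 6) = RD_PORT

#0 MUL src=r2,r0 dispatched  <A:2 Mu:0 Ld:2 B:1 rd:5 wr:3>
#1 BR src=r3,r3 dispatched  <A:2 Mu:0 Ld:2 B:0 rd:4 wr:3>
#2 ALU src=r2,r2 dispatched  <A:1 Mu:0 Ld:2 B:0 rd:3 wr:2>
#3 BR src=r2,r3 held:FU  <A:1 Mu:0 Ld:2 B:0 rd:3 wr:2>
#4 MEM src=r4,r1 dispatched  <A:1 Mu:0 Ld:1 B:0 rd:1 wr:2>
#5 ALU src=r6,r5 held:RD_PORT  <A:1 Mu:0 Ld:1 B:0 rd:1 wr:2>
#6 ALU src=r1,r2 held:RD_PORT  <A:1 Mu:0 Ld:1 B:0 rd:1 wr:2>
#7 MEM src=r1 dispatched  <A:1 Mu:0 Ld:0 B:0 rd:0 wr:1>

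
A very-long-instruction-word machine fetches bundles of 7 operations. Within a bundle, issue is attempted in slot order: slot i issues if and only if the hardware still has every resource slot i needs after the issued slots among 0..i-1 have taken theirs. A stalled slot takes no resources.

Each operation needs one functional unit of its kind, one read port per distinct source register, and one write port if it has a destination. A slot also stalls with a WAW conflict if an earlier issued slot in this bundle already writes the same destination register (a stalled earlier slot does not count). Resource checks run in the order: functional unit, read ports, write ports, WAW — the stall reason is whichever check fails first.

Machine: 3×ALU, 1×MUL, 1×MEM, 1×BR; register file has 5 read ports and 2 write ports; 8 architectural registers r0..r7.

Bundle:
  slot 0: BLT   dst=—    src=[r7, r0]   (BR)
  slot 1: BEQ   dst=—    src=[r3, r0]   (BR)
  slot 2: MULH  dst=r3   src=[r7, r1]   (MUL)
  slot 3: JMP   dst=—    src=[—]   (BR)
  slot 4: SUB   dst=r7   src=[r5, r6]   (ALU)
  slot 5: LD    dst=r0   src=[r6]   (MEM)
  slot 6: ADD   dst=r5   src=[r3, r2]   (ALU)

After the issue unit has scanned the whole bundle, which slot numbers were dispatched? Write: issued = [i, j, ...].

#0 BR src=r7,r0 dispatched  <A:3 Mu:1 Ld:1 B:0 rd:3 wr:2>
#1 BR src=r3,r0 held:FU  <A:3 Mu:1 Ld:1 B:0 rd:3 wr:2>
#2 MUL src=r7,r1 dispatched  <A:3 Mu:0 Ld:1 B:0 rd:1 wr:1>
#3 BR src=- held:FU  <A:3 Mu:0 Ld:1 B:0 rd:1 wr:1>
#4 ALU src=r5,r6 held:RD_PORT  <A:3 Mu:0 Ld:1 B:0 rd:1 wr:1>
#5 MEM src=r6 dispatched  <A:3 Mu:0 Ld:0 B:0 rd:0 wr:0>
#6 ALU src=r3,r2 held:RD_PORT  <A:3 Mu:0 Ld:0 B:0 rd:0 wr:0>

issued = [0, 2, 5]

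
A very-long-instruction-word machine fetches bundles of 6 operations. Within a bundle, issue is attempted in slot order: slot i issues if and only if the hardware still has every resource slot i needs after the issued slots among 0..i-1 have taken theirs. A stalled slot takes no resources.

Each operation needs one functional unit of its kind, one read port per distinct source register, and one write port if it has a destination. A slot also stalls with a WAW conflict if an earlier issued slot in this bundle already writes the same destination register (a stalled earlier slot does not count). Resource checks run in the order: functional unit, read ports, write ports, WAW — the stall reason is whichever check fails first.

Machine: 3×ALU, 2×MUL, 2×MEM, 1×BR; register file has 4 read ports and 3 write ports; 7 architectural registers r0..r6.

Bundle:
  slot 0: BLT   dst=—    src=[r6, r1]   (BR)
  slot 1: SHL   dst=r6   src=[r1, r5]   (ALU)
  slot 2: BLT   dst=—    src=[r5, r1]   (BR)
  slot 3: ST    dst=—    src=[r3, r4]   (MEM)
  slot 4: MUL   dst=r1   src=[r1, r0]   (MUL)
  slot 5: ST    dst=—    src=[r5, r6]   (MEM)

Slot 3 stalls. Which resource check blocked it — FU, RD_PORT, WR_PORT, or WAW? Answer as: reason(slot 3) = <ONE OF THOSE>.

(0) want 1×BR +2rd +0wr — yes → AL3|MU2|ME2|BR0|rd2|wr3
(1) want 1×ALU +2rd +1wr — yes → AL2|MU2|ME2|BR0|rd0|wr2
(2) want 1×BR +2rd +0wr — FU → AL2|MU2|ME2|BR0|rd0|wr2
(3) want 1×MEM +2rd +0wr — RD_PORT → AL2|MU2|ME2|BR0|rd0|wr2
(4) want 1×MUL +2rd +1wr — RD_PORT → AL2|MU2|ME2|BR0|rd0|wr2
(5) want 1×MEM +2rd +0wr — RD_PORT → AL2|MU2|ME2|BR0|rd0|wr2

reason(slot 3) = RD_PORT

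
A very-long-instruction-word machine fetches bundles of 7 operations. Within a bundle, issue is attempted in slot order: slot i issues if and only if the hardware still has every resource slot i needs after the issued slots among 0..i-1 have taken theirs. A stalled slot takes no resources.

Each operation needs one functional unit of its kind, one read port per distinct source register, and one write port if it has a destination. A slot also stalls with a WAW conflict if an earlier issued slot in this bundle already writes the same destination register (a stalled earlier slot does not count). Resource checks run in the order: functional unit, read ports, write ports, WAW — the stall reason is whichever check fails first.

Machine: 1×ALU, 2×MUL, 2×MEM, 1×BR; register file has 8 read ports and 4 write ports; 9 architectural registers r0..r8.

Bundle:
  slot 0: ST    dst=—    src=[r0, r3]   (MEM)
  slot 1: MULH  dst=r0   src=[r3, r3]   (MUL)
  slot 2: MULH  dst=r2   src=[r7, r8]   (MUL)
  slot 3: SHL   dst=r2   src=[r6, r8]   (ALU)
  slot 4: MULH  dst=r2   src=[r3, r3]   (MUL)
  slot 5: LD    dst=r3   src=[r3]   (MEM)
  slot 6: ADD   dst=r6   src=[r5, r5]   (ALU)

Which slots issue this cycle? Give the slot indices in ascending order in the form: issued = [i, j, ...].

#0 MEM src=r0,r3 dispatched  <A:1 Mu:2 Ld:1 B:1 rd:6 wr:4>
#1 MUL src=r3,r3 dispatched  <A:1 Mu:1 Ld:1 B:1 rd:5 wr:3>
#2 MUL src=r7,r8 dispatched  <A:1 Mu:0 Ld:1 B:1 rd:3 wr:2>
#3 ALU src=r6,r8 held:WAW  <A:1 Mu:0 Ld:1 B:1 rd:3 wr:2>
#4 MUL src=r3,r3 held:FU  <A:1 Mu:0 Ld:1 B:1 rd:3 wr:2>
#5 MEM src=r3 dispatched  <A:1 Mu:0 Ld:0 B:1 rd:2 wr:1>
#6 ALU src=r5,r5 dispatched  <A:0 Mu:0 Ld:0 B:1 rd:1 wr:0>

issued = [0, 1, 2, 5, 6]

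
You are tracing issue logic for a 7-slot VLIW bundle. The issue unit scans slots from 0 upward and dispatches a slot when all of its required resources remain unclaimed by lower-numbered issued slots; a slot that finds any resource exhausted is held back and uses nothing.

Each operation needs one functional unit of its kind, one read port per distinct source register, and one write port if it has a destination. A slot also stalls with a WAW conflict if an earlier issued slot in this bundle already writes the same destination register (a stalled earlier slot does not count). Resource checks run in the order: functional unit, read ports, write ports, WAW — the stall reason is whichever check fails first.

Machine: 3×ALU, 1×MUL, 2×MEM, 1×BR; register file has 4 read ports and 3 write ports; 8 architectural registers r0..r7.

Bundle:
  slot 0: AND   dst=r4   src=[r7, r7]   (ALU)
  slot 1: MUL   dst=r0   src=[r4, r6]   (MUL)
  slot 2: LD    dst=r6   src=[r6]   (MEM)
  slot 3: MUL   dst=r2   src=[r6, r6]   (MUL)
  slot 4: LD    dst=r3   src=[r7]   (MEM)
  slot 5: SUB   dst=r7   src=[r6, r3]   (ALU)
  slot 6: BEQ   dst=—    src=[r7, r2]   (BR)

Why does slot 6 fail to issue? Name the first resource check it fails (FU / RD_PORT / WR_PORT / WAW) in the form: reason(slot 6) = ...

slot 0 (ALU): ISSUE — free A2,Mu1,Ld2,B1 rp3 wp2
slot 1 (MUL): ISSUE — free A2,Mu0,Ld2,B1 rp1 wp1
slot 2 (MEM): ISSUE — free A2,Mu0,Ld1,B1 rp0 wp0
slot 3 (MUL): stall FU — free A2,Mu0,Ld1,B1 rp0 wp0
slot 4 (MEM): stall RD_PORT — free A2,Mu0,Ld1,B1 rp0 wp0
slot 5 (ALU): stall RD_PORT — free A2,Mu0,Ld1,B1 rp0 wp0
slot 6 (BR): stall RD_PORT — free A2,Mu0,Ld1,B1 rp0 wp0

reason(slot 6) = RD_PORT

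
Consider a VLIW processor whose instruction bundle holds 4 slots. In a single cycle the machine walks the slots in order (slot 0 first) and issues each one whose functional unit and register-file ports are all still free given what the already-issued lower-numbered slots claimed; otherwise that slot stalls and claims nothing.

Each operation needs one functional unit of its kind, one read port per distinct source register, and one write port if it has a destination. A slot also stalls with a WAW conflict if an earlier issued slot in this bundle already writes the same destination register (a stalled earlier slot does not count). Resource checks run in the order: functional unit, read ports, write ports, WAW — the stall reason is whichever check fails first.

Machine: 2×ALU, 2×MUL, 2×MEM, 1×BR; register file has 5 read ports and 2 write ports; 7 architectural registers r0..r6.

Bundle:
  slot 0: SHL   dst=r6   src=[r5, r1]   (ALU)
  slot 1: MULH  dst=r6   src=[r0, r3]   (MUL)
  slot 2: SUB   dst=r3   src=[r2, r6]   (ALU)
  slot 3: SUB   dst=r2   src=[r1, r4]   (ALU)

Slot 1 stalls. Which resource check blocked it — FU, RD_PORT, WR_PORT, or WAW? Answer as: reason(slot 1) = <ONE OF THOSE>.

reason(slot 1) = WAW

  0. ALU→r6 ⇒ go  {1A/2Mu/2Ld/1B | 3r 1w}
  1. MUL→r6 ⇒ no(WAW)  {1A/2Mu/2Ld/1B | 3r 1w}
  2. ALU→r3 ⇒ go  {0A/2Mu/2Ld/1B | 1r 0w}
  3. ALU→r2 ⇒ no(FU)  {0A/2Mu/2Ld/1B | 1r 0w}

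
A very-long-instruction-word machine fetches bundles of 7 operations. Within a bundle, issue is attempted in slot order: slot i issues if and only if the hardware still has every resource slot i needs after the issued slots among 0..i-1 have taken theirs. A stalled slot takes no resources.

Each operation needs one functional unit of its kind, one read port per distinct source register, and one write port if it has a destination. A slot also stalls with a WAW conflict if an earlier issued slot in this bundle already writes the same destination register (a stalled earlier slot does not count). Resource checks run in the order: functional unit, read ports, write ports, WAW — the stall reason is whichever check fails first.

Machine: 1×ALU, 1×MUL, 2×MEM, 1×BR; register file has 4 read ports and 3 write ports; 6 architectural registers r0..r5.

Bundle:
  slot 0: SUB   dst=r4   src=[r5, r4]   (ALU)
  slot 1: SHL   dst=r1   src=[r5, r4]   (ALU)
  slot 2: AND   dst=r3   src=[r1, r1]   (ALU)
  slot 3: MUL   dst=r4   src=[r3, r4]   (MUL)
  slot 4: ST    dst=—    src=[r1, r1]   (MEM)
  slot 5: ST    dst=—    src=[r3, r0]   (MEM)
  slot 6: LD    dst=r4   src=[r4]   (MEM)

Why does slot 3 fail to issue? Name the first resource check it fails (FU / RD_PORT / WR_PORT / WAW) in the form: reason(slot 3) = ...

[0] ALU needs rd=2 wr=1: ok; after: ALU=0 MUL=1 MEM=2 BR=1, R=2, W=2
[1] ALU needs rd=2 wr=1: FU; after: ALU=0 MUL=1 MEM=2 BR=1, R=2, W=2
[2] ALU needs rd=1 wr=1: FU; after: ALU=0 MUL=1 MEM=2 BR=1, R=2, W=2
[3] MUL needs rd=2 wr=1: WAW; after: ALU=0 MUL=1 MEM=2 BR=1, R=2, W=2
[4] MEM needs rd=1 wr=0: ok; after: ALU=0 MUL=1 MEM=1 BR=1, R=1, W=2
[5] MEM needs rd=2 wr=0: RD_PORT; after: ALU=0 MUL=1 MEM=1 BR=1, R=1, W=2
[6] MEM needs rd=1 wr=1: WAW; after: ALU=0 MUL=1 MEM=1 BR=1, R=1, W=2

reason(slot 3) = WAW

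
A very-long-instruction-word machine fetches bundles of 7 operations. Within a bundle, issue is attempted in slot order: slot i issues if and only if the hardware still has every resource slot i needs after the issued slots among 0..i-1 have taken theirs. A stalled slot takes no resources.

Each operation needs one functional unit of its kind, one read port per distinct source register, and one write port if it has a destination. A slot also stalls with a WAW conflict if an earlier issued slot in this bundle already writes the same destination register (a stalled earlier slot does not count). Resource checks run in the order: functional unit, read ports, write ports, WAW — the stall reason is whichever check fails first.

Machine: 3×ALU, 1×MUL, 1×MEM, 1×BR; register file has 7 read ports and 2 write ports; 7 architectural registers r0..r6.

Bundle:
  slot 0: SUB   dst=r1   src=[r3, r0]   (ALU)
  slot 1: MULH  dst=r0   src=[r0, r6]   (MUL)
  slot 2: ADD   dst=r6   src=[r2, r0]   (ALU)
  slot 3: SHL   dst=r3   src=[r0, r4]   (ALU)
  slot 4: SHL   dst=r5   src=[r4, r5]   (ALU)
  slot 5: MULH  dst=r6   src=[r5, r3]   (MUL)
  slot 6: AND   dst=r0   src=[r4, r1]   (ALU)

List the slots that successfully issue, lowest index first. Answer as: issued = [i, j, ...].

issued = [0, 1]

(0) want 1×ALU +2rd +1wr — yes → AL2|MU1|ME1|BR1|rd5|wr1
(1) want 1×MUL +2rd +1wr — yes → AL2|MU0|ME1|BR1|rd3|wr0
(2) want 1×ALU +2rd +1wr — WR_PORT → AL2|MU0|ME1|BR1|rd3|wr0
(3) want 1×ALU +2rd +1wr — WR_PORT → AL2|MU0|ME1|BR1|rd3|wr0
(4) want 1×ALU +2rd +1wr — WR_PORT → AL2|MU0|ME1|BR1|rd3|wr0
(5) want 1×MUL +2rd +1wr — FU → AL2|MU0|ME1|BR1|rd3|wr0
(6) want 1×ALU +2rd +1wr — WR_PORT → AL2|MU0|ME1|BR1|rd3|wr0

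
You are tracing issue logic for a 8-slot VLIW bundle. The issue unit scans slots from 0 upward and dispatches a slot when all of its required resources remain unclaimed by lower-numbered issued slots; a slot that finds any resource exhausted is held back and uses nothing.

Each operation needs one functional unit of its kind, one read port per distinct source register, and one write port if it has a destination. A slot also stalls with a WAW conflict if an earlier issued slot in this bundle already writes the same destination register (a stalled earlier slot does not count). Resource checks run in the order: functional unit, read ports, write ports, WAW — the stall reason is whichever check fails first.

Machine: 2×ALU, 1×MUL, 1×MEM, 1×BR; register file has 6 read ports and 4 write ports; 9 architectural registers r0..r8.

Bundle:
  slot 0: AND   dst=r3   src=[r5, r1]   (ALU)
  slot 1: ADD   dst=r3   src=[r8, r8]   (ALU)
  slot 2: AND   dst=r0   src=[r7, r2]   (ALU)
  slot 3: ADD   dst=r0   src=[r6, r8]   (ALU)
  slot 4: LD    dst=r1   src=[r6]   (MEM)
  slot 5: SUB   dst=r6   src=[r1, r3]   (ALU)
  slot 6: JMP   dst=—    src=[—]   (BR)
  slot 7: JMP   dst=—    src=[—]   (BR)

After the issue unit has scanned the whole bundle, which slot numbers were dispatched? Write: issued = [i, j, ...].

issued = [0, 2, 4, 6]

(0) want 1×ALU +2rd +1wr — yes → AL1|MU1|ME1|BR1|rd4|wr3
(1) want 1×ALU +1rd +1wr — WAW → AL1|MU1|ME1|BR1|rd4|wr3
(2) want 1×ALU +2rd +1wr — yes → AL0|MU1|ME1|BR1|rd2|wr2
(3) want 1×ALU +2rd +1wr — FU → AL0|MU1|ME1|BR1|rd2|wr2
(4) want 1×MEM +1rd +1wr — yes → AL0|MU1|ME0|BR1|rd1|wr1
(5) want 1×ALU +2rd +1wr — FU → AL0|MU1|ME0|BR1|rd1|wr1
(6) want 1×BR +0rd +0wr — yes → AL0|MU1|ME0|BR0|rd1|wr1
(7) want 1×BR +0rd +0wr — FU → AL0|MU1|ME0|BR0|rd1|wr1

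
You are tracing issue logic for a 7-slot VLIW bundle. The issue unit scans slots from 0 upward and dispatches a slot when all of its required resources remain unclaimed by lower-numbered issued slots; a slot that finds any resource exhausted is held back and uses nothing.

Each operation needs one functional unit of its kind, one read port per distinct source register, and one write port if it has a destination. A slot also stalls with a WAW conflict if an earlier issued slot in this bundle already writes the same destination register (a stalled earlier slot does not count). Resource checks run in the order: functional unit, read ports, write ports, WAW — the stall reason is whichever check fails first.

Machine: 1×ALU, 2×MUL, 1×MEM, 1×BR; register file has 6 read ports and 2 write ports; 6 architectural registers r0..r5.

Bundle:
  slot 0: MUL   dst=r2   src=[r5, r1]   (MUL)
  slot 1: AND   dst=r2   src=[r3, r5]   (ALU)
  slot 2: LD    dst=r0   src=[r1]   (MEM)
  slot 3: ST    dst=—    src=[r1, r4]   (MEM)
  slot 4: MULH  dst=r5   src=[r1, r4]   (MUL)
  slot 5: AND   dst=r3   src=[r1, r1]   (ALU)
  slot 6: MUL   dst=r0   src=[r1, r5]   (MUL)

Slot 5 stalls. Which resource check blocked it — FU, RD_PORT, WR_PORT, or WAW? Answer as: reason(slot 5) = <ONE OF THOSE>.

reason(slot 5) = WR_PORT

[0] MUL needs rd=2 wr=1: ok; after: ALU=1 MUL=1 MEM=1 BR=1, R=4, W=1
[1] ALU needs rd=2 wr=1: WAW; after: ALU=1 MUL=1 MEM=1 BR=1, R=4, W=1
[2] MEM needs rd=1 wr=1: ok; after: ALU=1 MUL=1 MEM=0 BR=1, R=3, W=0
[3] MEM needs rd=2 wr=0: FU; after: ALU=1 MUL=1 MEM=0 BR=1, R=3, W=0
[4] MUL needs rd=2 wr=1: WR_PORT; after: ALU=1 MUL=1 MEM=0 BR=1, R=3, W=0
[5] ALU needs rd=1 wr=1: WR_PORT; after: ALU=1 MUL=1 MEM=0 BR=1, R=3, W=0
[6] MUL needs rd=2 wr=1: WR_PORT; after: ALU=1 MUL=1 MEM=0 BR=1, R=3, W=0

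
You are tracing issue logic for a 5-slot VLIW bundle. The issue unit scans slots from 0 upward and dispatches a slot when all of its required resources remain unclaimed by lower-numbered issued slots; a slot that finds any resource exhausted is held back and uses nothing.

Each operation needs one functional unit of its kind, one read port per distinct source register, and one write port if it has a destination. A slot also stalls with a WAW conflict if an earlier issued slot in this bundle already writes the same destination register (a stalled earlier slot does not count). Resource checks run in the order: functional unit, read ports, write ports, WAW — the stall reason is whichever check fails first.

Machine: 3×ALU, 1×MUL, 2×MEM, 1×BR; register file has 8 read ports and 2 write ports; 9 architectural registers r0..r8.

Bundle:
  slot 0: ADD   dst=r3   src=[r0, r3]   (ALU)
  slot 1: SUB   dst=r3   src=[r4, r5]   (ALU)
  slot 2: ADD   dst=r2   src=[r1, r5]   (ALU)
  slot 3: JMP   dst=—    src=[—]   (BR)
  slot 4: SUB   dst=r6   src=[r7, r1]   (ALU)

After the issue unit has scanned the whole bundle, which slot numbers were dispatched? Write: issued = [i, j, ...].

(0) want 1×ALU +2rd +1wr — yes → AL2|MU1|ME2|BR1|rd6|wr1
(1) want 1×ALU +2rd +1wr — WAW → AL2|MU1|ME2|BR1|rd6|wr1
(2) want 1×ALU +2rd +1wr — yes → AL1|MU1|ME2|BR1|rd4|wr0
(3) want 1×BR +0rd +0wr — yes → AL1|MU1|ME2|BR0|rd4|wr0
(4) want 1×ALU +2rd +1wr — WR_PORT → AL1|MU1|ME2|BR0|rd4|wr0

issued = [0, 2, 3]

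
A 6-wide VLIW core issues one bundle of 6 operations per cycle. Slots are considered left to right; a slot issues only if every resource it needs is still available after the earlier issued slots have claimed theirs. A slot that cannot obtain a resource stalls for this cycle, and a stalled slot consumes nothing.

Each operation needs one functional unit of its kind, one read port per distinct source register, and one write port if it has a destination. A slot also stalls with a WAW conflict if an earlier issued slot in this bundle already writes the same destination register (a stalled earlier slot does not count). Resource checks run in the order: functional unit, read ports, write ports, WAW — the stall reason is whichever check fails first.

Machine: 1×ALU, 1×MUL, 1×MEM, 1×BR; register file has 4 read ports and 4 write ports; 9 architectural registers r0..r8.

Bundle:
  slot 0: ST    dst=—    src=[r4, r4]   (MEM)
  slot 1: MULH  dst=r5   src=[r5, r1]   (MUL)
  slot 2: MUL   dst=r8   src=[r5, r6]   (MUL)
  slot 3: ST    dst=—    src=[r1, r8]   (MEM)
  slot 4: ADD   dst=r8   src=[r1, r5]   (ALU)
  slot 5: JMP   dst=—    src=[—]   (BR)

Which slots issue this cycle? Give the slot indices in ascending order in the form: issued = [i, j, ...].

[0] MEM needs rd=1 wr=0: ok; after: ALU=1 MUL=1 MEM=0 BR=1, R=3, W=4
[1] MUL needs rd=2 wr=1: ok; after: ALU=1 MUL=0 MEM=0 BR=1, R=1, W=3
[2] MUL needs rd=2 wr=1: FU; after: ALU=1 MUL=0 MEM=0 BR=1, R=1, W=3
[3] MEM needs rd=2 wr=0: FU; after: ALU=1 MUL=0 MEM=0 BR=1, R=1, W=3
[4] ALU needs rd=2 wr=1: RD_PORT; after: ALU=1 MUL=0 MEM=0 BR=1, R=1, W=3
[5] BR needs rd=0 wr=0: ok; after: ALU=1 MUL=0 MEM=0 BR=0, R=1, W=3

issued = [0, 1, 5]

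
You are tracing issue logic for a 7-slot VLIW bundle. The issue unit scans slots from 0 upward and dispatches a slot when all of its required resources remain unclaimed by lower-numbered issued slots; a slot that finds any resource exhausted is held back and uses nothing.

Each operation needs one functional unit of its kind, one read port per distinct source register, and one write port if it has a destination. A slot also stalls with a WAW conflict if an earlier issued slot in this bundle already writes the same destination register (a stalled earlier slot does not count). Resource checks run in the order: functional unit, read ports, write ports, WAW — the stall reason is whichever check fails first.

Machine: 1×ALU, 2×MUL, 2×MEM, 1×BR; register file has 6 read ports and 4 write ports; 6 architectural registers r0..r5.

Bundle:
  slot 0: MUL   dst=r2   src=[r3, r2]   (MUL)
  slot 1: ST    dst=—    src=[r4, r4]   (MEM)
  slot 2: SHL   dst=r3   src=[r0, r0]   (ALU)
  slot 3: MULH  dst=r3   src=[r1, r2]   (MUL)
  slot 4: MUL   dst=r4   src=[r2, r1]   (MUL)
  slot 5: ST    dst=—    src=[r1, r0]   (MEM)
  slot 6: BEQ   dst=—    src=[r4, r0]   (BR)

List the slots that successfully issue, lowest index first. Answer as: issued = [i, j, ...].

issued = [0, 1, 2, 4]

slot 0 (MUL): ISSUE — free A1,Mu1,Ld2,B1 rp4 wp3
slot 1 (MEM): ISSUE — free A1,Mu1,Ld1,B1 rp3 wp3
slot 2 (ALU): ISSUE — free A0,Mu1,Ld1,B1 rp2 wp2
slot 3 (MUL): stall WAW — free A0,Mu1,Ld1,B1 rp2 wp2
slot 4 (MUL): ISSUE — free A0,Mu0,Ld1,B1 rp0 wp1
slot 5 (MEM): stall RD_PORT — free A0,Mu0,Ld1,B1 rp0 wp1
slot 6 (BR): stall RD_PORT — free A0,Mu0,Ld1,B1 rp0 wp1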